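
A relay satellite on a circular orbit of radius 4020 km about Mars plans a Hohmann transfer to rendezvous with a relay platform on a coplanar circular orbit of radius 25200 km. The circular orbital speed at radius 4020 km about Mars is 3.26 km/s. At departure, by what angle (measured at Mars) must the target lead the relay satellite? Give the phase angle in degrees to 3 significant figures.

From the circular-orbit relation v² = μ/r at r = 4020 km: μ = v²r = (3.26)² × 4020 = 42723.0 km³/s².
Semi-major axis of the transfer orbit: a_t = (4020 + 25200)/2 = 14610 km.
The half-period of the transfer ellipse is t = π√(a_t³/μ) = 26840 s.
Target angular speed ω₂ = √(μ/r₂³) = 5.167×10^-5 rad/s.
Angle swept by the target during transfer: ω₂·t = 1.3868 rad = 79.46°.
The relay satellite traverses 180° on the transfer ellipse, so the target must lead by 180° − 79.46° = 101°.

φ = 101°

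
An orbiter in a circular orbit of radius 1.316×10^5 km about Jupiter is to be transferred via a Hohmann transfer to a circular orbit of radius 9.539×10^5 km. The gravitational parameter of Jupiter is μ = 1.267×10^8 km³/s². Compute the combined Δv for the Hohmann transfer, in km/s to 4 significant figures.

Semi-major axis of the transfer orbit: a_t = (1.316×10^5 + 9.539×10^5)/2 = 5.4275×10^5 km.
Circular speed at r₁: v₁ = √(μ/r₁) = √(1.267×10^8/1.316×10^5) = 31.03 km/s.
Transfer-orbit speed at r₁ (vis-viva equation): v_p = √[μ(2/r₁ − 1/a_t)] = 41.14 km/s.
First burn Δv₁ = |v_p − v₁| = 10.11 km/s.
Circular speed at r₂: v₂ = √(μ/r₂) = 11.525 km/s.
Transfer-orbit speed at r₂: v_a = √[μ(2/r₂ − 1/a_t)] = 5.6750 km/s.
Second burn Δv₂ = |v₂ − v_a| = 5.850 km/s.
Total Δv = Δv₁ + Δv₂ = 15.96 km/s.

Δv = 15.96 km/s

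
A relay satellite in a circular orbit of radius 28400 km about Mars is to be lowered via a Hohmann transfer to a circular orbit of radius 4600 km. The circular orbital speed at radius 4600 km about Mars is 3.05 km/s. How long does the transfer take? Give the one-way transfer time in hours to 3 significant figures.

t = 8.94 hours

From the circular-orbit relation v² = μ/r at r = 4600 km: μ = v²r = (3.05)² × 4600 = 42791.5 km³/s².
Transfer-ellipse semi-major axis a_t = (r₁ + r₂)/2 = (28400 + 4600)/2 = 16500 km.
By Kepler's third law the transfer-orbit period is T = 2π√(a_t³/μ), so t = T/2 = 32190 s.
Converting: 32190 s ÷ 3600 s/hour = 8.94 hours.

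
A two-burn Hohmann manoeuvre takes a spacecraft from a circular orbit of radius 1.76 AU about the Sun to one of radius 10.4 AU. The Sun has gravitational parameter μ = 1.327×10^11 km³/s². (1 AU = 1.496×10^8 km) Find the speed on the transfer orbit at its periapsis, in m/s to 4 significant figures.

In km: r₁ = 1.76 × 1.496×10^8 = 2.63296×10^8 km; r₂ = 10.4 × 1.496×10^8 = 1.55584×10^9 km.
Transfer-ellipse semi-major axis a_t = (r₁ + r₂)/2 = (2.63296×10^8 + 1.55584×10^9)/2 = 9.09568×10^8 km.
The periapsis of the transfer ellipse is at r = 2.63296×10^8 km.
From the vis-viva equation, v = √[μ(2/r − 1/a_t)] = 29.36 km/s.

v = 29360 m/s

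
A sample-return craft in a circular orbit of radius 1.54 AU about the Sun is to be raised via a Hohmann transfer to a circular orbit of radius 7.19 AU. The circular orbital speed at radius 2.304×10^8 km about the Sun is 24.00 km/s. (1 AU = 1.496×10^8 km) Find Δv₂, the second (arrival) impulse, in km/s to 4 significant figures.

From the circular-orbit relation v² = μ/r at r = 2.304×10^8 km: μ = v²r = (24.00)² × 2.304×10^8 = 1.32710×10^11 km³/s².
In km: r₁ = 1.54 × 1.496×10^8 = 2.30384×10^8 km; r₂ = 7.19 × 1.496×10^8 = 1.075624×10^9 km.
Transfer-ellipse semi-major axis a_t = (r₁ + r₂)/2 = (2.30384×10^8 + 1.075624×10^9)/2 = 6.53004×10^8 km.
Circular speed at r = 1.075624×10^9 km: v_c = √(μ/r) = 11.108 km/s.
Vis-viva on the transfer ellipse at r = 1.075624×10^9 km gives v_t = √[μ(2/r − 1/a_t)] = 6.5977 km/s.
Δv₂ = |v_t − v_c| = |6.5977 − 11.108| = 4.510 km/s.

Δv₂ = 4.510 km/s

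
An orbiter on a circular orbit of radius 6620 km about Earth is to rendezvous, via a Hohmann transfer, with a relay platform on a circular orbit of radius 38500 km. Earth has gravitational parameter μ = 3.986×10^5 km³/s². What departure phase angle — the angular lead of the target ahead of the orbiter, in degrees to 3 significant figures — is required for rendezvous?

The Hohmann ellipse has a_t = (r₁ + r₂)/2 = 22560 km.
Transfer time t = π√(a_t³/μ) = 16860 s.
The target's mean motion on its circular orbit is ω₂ = √(μ/r₂³) = 8.358×10^-5 rad/s.
Angle swept by the target during transfer: ω₂·t = 1.4092 rad = 80.74°.
Arrival is 180° from departure on the ellipse, so φ = 180° − 80.74° = 99.3°.

φ = 99.3°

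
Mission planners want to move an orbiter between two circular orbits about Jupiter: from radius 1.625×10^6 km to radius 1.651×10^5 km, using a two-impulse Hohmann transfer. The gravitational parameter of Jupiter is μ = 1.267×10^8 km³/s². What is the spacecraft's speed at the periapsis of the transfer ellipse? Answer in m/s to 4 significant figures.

v = 37330 m/s

Semi-major axis of the transfer orbit: a_t = (1.625×10^6 + 1.651×10^5)/2 = 8.9505×10^5 km.
At periapsis, r = 1.651×10^5 km.
Applying v² = μ(2/r − 1/a_t): v = 37.33 km/s.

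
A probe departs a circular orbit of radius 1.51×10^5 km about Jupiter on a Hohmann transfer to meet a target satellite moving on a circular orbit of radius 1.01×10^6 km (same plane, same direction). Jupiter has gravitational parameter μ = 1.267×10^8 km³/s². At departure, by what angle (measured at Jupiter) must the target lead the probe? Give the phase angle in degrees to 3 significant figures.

The Hohmann ellipse has a_t = (r₁ + r₂)/2 = 5.805×10^5 km.
Transfer time t = π√(a_t³/μ) = 1.23443×10^5 s.
The target's mean motion on its circular orbit is ω₂ = √(μ/r₂³) = 1.10894×10^-5 rad/s.
Angle swept by the target during transfer: ω₂·t = 1.3689 rad = 78.43°.
Arrival is 180° from departure on the ellipse, so φ = 180° − 78.43° = 102°.

φ = 102°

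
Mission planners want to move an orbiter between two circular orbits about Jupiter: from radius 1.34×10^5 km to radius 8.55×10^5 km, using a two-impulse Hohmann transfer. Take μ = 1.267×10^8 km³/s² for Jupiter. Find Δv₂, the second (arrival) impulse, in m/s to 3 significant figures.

The Hohmann ellipse has a_t = (r₁ + r₂)/2 = 4.945×10^5 km.
On the circular orbit at r = 8.550×10^5 km, v_c = √(μ/r) = 12.173 km/s.
Vis-viva on the transfer ellipse at r = 8.550×10^5 km gives v_t = √[μ(2/r − 1/a_t)] = 6.3369 km/s.
Δv₂ = |v_t − v_c| = |6.3369 − 12.173| = 5.836 km/s.

Δv₂ = 5840 m/s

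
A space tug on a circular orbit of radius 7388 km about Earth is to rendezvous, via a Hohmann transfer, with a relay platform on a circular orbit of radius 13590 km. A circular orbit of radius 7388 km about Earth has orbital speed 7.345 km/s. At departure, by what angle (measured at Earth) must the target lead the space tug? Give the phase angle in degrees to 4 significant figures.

φ = 57.95°

From the circular-orbit relation v² = μ/r at r = 7388 km: μ = v²r = (7.345)² × 7388 = 3.98575×10^5 km³/s².
Transfer-ellipse semi-major axis a_t = (r₁ + r₂)/2 = (7388 + 13590)/2 = 10489 km.
Transfer time t = π√(a_t³/μ) = 5345.6 s.
The target's mean motion on its circular orbit is ω₂ = √(μ/r₂³) = 3.9850×10^-4 rad/s.
Angle swept by the target during transfer: ω₂·t = 2.1302 rad = 122.05°.
Arrival is 180° from departure on the ellipse, so φ = 180° − 122.05° = 57.95°.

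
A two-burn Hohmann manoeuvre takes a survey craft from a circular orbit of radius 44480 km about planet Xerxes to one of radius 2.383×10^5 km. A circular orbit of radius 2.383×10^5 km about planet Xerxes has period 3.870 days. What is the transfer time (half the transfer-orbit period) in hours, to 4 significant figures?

From Kepler's third law T² = 4π²r³/μ at r = 2.383×10^5 km, T = 3.870 days = 3.870 × 86400 s = 3.34368×10^5 s: μ = 4π²r³/T² = 4.77840×10^6 km³/s².
Semi-major axis of the transfer orbit: a_t = (44480 + 2.383×10^5)/2 = 1.4139×10^5 km.
Half the transfer-orbit period gives t = π√(a_t³/μ) = 76408 s.
Converting: 76408 s ÷ 3600 s/hour = 21.22 hours.

t = 21.22 hours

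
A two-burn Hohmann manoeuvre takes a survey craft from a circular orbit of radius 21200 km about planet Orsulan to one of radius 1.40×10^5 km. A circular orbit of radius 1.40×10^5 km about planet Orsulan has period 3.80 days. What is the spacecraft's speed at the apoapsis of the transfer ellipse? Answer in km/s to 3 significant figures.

v = 1.37 km/s

From Kepler's third law T² = 4π²r³/μ at r = 1.40×10^5 km, T = 3.80 days = 3.80 × 86400 s = 3.2832×10^5 s: μ = 4π²r³/T² = 1.00496×10^6 km³/s².
Semi-major axis of the transfer orbit: a_t = (21200 + 1.400×10^5)/2 = 80600 km.
At apoapsis, r = 1.400×10^5 km.
Vis-viva: v = √[μ(2/r − 1/a_t)] = √[1.00496×10^6 × (2/1.400×10^5 − 1/80600)] = 1.374 km/s.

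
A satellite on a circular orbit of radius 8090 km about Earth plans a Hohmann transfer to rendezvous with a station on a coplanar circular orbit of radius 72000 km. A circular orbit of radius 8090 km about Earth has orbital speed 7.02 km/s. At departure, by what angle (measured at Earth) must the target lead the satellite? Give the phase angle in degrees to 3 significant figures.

φ = 105°

From the circular-orbit relation v² = μ/r at r = 8090 km: μ = v²r = (7.02)² × 8090 = 3.98678×10^5 km³/s².
Semi-major axis of the transfer orbit: a_t = (8090 + 72000)/2 = 40045 km.
Transfer time t = π√(a_t³/μ) = 39870 s.
Target angular speed ω₂ = √(μ/r₂³) = 3.268×10^-5 rad/s.
Angle swept by the target during transfer: ω₂·t = 1.303 rad = 74.66°.
The satellite traverses 180° on the transfer ellipse, so the target must lead by 180° − 74.66° = 105°.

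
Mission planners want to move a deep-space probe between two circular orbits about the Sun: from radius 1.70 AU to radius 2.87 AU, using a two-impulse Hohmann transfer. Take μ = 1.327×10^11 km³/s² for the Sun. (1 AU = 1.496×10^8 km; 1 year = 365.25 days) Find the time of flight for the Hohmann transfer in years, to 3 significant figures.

In km: r₁ = 1.70 × 1.496×10^8 = 2.5432×10^8 km; r₂ = 2.87 × 1.496×10^8 = 4.29352×10^8 km.
Transfer-ellipse semi-major axis a_t = (r₁ + r₂)/2 = (2.5432×10^8 + 4.29352×10^8)/2 = 3.41836×10^8 km.
Half the transfer-orbit period gives t = π√(a_t³/μ) = 5.451×10^7 s.
Converting: 5.451×10^7 s ÷ 3.15576×10^7 s/year (365.25 × 86400) = 1.73 years.

t = 1.73 years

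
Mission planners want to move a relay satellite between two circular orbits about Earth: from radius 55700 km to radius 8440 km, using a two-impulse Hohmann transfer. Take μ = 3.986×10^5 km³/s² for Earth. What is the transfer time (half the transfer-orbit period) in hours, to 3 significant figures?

The Hohmann ellipse has a_t = (r₁ + r₂)/2 = 32070 km.
By Kepler's third law the transfer-orbit period is T = 2π√(a_t³/μ), so t = T/2 = 28580 s.
Converting: 28580 s ÷ 3600 s/hour = 7.94 hours.

t = 7.94 hours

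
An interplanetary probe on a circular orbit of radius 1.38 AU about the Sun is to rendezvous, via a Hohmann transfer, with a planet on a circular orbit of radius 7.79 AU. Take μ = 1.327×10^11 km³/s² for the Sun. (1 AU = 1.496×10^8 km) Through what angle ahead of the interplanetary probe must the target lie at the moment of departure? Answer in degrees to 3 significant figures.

φ = 98.7°

In km: r₁ = 1.38 × 1.496×10^8 = 2.06448×10^8 km; r₂ = 7.79 × 1.496×10^8 = 1.165384×10^9 km.
The Hohmann ellipse has a_t = (r₁ + r₂)/2 = 6.85916×10^8 km.
Transfer time t = π√(a_t³/μ) = 1.54925×10^8 s.
Target angular speed ω₂ = √(μ/r₂³) = 9.15655×10^-9 rad/s.
Angle swept by the target during transfer: ω₂·t = 1.4186 rad = 81.28°.
Arrival is 180° from departure on the ellipse, so φ = 180° − 81.28° = 98.7°.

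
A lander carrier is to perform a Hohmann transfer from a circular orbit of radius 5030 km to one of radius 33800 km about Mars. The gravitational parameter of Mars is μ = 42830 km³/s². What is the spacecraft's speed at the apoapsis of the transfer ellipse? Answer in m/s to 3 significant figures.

Transfer-ellipse semi-major axis a_t = (r₁ + r₂)/2 = (5030 + 33800)/2 = 19415 km.
The apoapsis of the transfer ellipse is at r = 33800 km.
Applying v² = μ(2/r − 1/a_t): v = 0.5730 km/s.

v = 573 m/s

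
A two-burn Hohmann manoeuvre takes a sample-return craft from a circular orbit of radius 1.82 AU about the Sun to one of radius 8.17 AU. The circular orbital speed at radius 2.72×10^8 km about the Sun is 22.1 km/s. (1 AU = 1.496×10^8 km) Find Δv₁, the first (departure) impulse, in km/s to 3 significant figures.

Δv₁ = 6.16 km/s

From the circular-orbit relation v² = μ/r at r = 2.72×10^8 km: μ = v²r = (22.1)² × 2.72×10^8 = 1.32848×10^11 km³/s².
In km: r₁ = 1.82 × 1.496×10^8 = 2.72272×10^8 km; r₂ = 8.17 × 1.496×10^8 = 1.222232×10^9 km.
The Hohmann ellipse has a_t = (r₁ + r₂)/2 = 7.47252×10^8 km.
On the circular orbit at r = 2.72272×10^8 km, v_c = √(μ/r) = 22.089 km/s.
Transfer-orbit speed at the same r (vis-viva, a = a_t): v_t = √[μ(2/r − 1/a_t)] = 28.250 km/s.
Δv₁ = |v_t − v_c| = |28.250 − 22.089| = 6.161 km/s.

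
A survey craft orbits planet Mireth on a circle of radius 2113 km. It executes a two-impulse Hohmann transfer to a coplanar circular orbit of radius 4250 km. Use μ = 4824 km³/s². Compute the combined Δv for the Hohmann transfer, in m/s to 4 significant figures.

Semi-major axis of the transfer orbit: a_t = (2113 + 4250)/2 = 3181.5 km.
At r₁ the circular-orbit speed is v₁ = √(μ/r₁) = 1.5110 km/s.
Transfer-orbit speed at r₁ (vis-viva): v_p = √[μ(2/r₁ − 1/a_t)] = 1.7464 km/s.
First burn Δv₁ = |v_p − v₁| = 0.2354 km/s.
Circular speed at r₂: v₂ = √(μ/r₂) = 1.06539 km/s.
Transfer-orbit speed at r₂: v_a = √[μ(2/r₂ − 1/a_t)] = 0.868246 km/s.
Second burn Δv₂ = |v₂ − v_a| = 0.1971 km/s.
Total Δv = Δv₁ + Δv₂ = 0.4325 km/s.

Δv = 432.5 m/s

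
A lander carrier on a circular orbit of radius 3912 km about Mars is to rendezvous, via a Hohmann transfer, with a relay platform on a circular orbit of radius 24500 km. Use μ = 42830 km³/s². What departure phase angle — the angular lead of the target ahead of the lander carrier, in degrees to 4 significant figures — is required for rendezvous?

φ = 100.5°

Semi-major axis of the transfer orbit: a_t = (3912 + 24500)/2 = 14206 km.
Transfer time t = π√(a_t³/μ) = 25702.98 s.
Target angular speed ω₂ = √(μ/r₂³) = 5.396658×10^-5 rad/s.
Angle swept by the target during transfer: ω₂·t = 1.387102 rad = 79.48°.
Arrival is 180° from departure on the ellipse, so φ = 180° − 79.48° = 100.5°.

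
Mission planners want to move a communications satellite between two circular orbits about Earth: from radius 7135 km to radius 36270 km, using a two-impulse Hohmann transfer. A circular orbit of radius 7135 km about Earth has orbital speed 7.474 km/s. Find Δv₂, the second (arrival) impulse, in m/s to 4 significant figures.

From the circular-orbit relation v² = μ/r at r = 7135 km: μ = v²r = (7.474)² × 7135 = 3.98566×10^5 km³/s².
Transfer-ellipse semi-major axis a_t = (r₁ + r₂)/2 = (7135 + 36270)/2 = 21702.5 km.
Circular speed at r = 36270 km: v_c = √(μ/r) = 3.315 km/s.
Transfer-orbit speed at the same r (vis-viva, a = a_t): v_t = √[μ(2/r − 1/a_t)] = 1.901 km/s.
Δv₂ = |v_t − v_c| = |1.901 − 3.315| = 1.414 km/s.

Δv₂ = 1414 m/s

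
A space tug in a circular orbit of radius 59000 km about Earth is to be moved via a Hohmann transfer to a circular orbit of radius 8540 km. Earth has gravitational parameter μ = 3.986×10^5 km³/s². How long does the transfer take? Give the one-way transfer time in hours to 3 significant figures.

t = 8.58 hours

Transfer-ellipse semi-major axis a_t = (r₁ + r₂)/2 = (59000 + 8540)/2 = 33770 km.
Transfer time t = π√(a_t³/μ) = π√((33770)³ / 3.986×10^5) = 30880 s.
Converting: 30880 s ÷ 3600 s/hour = 8.58 hours.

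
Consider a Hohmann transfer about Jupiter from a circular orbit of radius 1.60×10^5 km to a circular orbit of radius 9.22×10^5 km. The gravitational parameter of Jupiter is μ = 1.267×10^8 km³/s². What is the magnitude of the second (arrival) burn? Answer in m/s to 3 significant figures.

Semi-major axis of the transfer orbit: a_t = (1.600×10^5 + 9.220×10^5)/2 = 5.410×10^5 km.
Circular speed at r = 9.220×10^5 km: v_c = √(μ/r) = 11.723 km/s.
Vis-viva on the transfer ellipse at r = 9.220×10^5 km gives v_t = √[μ(2/r − 1/a_t)] = 6.3751 km/s.
Δv₂ = |v_t − v_c| = |6.3751 − 11.723| = 5.348 km/s.

Δv₂ = 5350 m/s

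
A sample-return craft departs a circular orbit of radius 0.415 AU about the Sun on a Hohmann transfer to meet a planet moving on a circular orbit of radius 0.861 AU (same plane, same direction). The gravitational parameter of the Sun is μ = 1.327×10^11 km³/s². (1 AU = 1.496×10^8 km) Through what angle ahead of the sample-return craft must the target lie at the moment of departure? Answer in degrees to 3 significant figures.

In km: r₁ = 0.415 × 1.496×10^8 = 6.2084×10^7 km; r₂ = 0.861 × 1.496×10^8 = 1.288056×10^8 km.
The Hohmann ellipse has a_t = (r₁ + r₂)/2 = 9.54448×10^7 km.
Transfer time t = π√(a_t³/μ) = 8.042×10^6 s.
The target's mean motion on its circular orbit is ω₂ = √(μ/r₂³) = 2.492×10^-7 rad/s.
Angle swept by the target during transfer: ω₂·t = 2.004 rad = 114.8°.
The sample-return craft traverses 180° on the transfer ellipse, so the target must lead by 180° − 114.8° = 65.2°.

φ = 65.2°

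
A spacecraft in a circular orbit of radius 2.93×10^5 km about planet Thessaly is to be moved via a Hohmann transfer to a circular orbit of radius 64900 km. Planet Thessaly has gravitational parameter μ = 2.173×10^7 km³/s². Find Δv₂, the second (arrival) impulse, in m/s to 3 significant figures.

Semi-major axis of the transfer orbit: a_t = (2.930×10^5 + 64900)/2 = 1.7895×10^5 km.
Circular speed at r = 64900 km: v_c = √(μ/r) = 18.298 km/s.
Transfer-orbit speed at the same r (vis-viva, a = a_t): v_t = √[μ(2/r − 1/a_t)] = 23.414 km/s.
Δv₂ = |v_t − v_c| = |23.414 − 18.298| = 5.116 km/s.

Δv₂ = 5120 m/s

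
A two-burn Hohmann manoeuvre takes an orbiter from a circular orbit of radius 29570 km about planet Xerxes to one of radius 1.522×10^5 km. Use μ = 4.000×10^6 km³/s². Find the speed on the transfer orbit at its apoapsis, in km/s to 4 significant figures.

The Hohmann ellipse has a_t = (r₁ + r₂)/2 = 90885 km.
At apoapsis, r = 1.522×10^5 km.
From the vis-viva equation, v = √[μ(2/r − 1/a_t)] = 2.924 km/s.

v = 2.924 km/s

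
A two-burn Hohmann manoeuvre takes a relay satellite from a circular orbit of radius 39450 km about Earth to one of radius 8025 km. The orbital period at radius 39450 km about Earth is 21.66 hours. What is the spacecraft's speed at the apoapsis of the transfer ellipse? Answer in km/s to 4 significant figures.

v = 1.848 km/s

From Kepler's third law T² = 4π²r³/μ at r = 39450 km, T = 21.66 hours = 21.66 × 3600 s = 77976 s: μ = 4π²r³/T² = 3.98638×10^5 km³/s².
The Hohmann ellipse has a_t = (r₁ + r₂)/2 = 23737.5 km.
The apoapsis of the transfer ellipse is at r = 39450 km.
From the vis-viva equation, v = √[μ(2/r − 1/a_t)] = 1.848 km/s.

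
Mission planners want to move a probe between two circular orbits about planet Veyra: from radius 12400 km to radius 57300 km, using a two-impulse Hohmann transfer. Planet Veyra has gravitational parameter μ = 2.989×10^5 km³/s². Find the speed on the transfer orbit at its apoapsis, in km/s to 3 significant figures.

Semi-major axis of the transfer orbit: a_t = (12400 + 57300)/2 = 34850 km.
At apoapsis, r = 57300 km.
Applying v² = μ(2/r − 1/a_t): v = 1.362 km/s.

v = 1.36 km/s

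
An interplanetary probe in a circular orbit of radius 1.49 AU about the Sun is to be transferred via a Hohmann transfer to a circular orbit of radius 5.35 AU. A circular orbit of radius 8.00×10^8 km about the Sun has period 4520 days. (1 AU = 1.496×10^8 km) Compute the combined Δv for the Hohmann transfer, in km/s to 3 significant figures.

From Kepler's third law T² = 4π²r³/μ at r = 8.00×10^8 km, T = 4520 days = 4520 × 86400 s = 3.90528×10^8 s: μ = 4π²r³/T² = 1.32533×10^11 km³/s².
In km: r₁ = 1.49 × 1.496×10^8 = 2.22904×10^8 km; r₂ = 5.35 × 1.496×10^8 = 8.0036×10^8 km.
The Hohmann ellipse has a_t = (r₁ + r₂)/2 = 5.11632×10^8 km.
At r₁ the circular-orbit speed is v₁ = √(μ/r₁) = 24.384 km/s.
Transfer-orbit speed at r₁ (vis-viva equation): v_p = √[μ(2/r₁ − 1/a_t)] = 30.498 km/s.
First burn Δv₁ = |v_p − v₁| = 6.114 km/s.
At r₂, v₂ = √(μ/r₂) = 12.8683 km/s.
Transfer-orbit speed at r₂: v_a = √[μ(2/r₂ − 1/a_t)] = 8.49376 km/s.
Second burn Δv₂ = |v₂ − v_a| = 4.375 km/s.
Total Δv = Δv₁ + Δv₂ = 10.49 km/s.

Δv = 10.5 km/s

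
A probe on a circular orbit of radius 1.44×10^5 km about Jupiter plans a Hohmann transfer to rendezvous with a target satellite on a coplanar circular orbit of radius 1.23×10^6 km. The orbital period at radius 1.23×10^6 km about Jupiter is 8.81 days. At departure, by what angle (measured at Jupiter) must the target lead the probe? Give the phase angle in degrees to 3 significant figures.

From Kepler's third law T² = 4π²r³/μ at r = 1.23×10^6 km, T = 8.81 days = 8.81 × 86400 s = 7.61184×10^5 s: μ = 4π²r³/T² = 1.26793×10^8 km³/s².
Transfer-ellipse semi-major axis a_t = (r₁ + r₂)/2 = (1.440×10^5 + 1.230×10^6)/2 = 6.870×10^5 km.
Transfer time t = π√(a_t³/μ) = 1.5887×10^5 s.
The target's mean motion on its circular orbit is ω₂ = √(μ/r₂³) = 8.2545×10^-6 rad/s.
Angle swept by the target during transfer: ω₂·t = 1.3114 rad = 75.14°.
The probe traverses 180° on the transfer ellipse, so the target must lead by 180° − 75.14° = 105°.

φ = 105°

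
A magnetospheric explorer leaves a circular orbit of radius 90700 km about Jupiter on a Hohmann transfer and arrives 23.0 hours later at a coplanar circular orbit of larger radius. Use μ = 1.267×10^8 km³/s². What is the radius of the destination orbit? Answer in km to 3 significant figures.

Transfer time t = 23.0 hours = 82800 s, and t = π√(a_t³/μ).
So a_t = (μ t²/π²)^(1/3) = (1.267×10^8 × (82800)² / π²)^(1/3) = 4.4481×10^5 km.
Since a_t = (r₁ + r₂)/2, r₂ = 2a_t − r₁ = 2×4.4481×10^5 − 90700 = 7.9892×10^5 km.

r₂ = 7.99×10^5 km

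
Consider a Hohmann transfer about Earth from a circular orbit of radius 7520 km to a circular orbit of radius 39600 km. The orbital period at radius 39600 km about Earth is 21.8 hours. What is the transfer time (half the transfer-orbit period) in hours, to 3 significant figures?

From Kepler's third law T² = 4π²r³/μ at r = 39600 km, T = 21.8 hours = 21.8 × 3600 s = 78480 s: μ = 4π²r³/T² = 3.98041×10^5 km³/s².
The Hohmann ellipse has a_t = (r₁ + r₂)/2 = 23560 km.
Transfer time t = π√(a_t³/μ) = π√((23560)³ / 3.98041×10^5) = 18010 s.
Converting: 18010 s ÷ 3600 s/hour = 5.00 hours.

t = 5.00 hours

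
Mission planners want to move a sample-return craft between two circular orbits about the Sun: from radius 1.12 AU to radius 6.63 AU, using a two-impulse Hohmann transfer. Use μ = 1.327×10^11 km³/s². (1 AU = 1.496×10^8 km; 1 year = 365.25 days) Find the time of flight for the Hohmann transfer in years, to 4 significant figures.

In km: r₁ = 1.12 × 1.496×10^8 = 1.67552×10^8 km; r₂ = 6.63 × 1.496×10^8 = 9.91848×10^8 km.
Transfer-ellipse semi-major axis a_t = (r₁ + r₂)/2 = (1.67552×10^8 + 9.91848×10^8)/2 = 5.797×10^8 km.
By Kepler's third law the transfer-orbit period is T = 2π√(a_t³/μ), so t = T/2 = 1.2037×10^8 s.
Converting: 1.2037×10^8 s ÷ 3.15576×10^7 s/year (365.25 × 86400) = 3.814 years.

t = 3.814 years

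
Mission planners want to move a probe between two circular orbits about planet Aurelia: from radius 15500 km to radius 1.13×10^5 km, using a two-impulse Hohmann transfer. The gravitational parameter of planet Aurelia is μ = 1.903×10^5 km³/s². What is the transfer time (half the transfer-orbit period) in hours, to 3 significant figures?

The Hohmann ellipse has a_t = (r₁ + r₂)/2 = 64250 km.
Half the transfer-orbit period gives t = π√(a_t³/μ) = 1.173×10^5 s.
Converting: 1.173×10^5 s ÷ 3600 s/hour = 32.6 hours.

t = 32.6 hours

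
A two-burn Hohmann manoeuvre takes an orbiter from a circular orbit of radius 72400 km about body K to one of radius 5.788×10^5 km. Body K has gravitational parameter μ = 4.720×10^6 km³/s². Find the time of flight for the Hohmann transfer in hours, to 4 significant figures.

t = 74.63 hours

The Hohmann ellipse has a_t = (r₁ + r₂)/2 = 3.256×10^5 km.
Half the transfer-orbit period gives t = π√(a_t³/μ) = 2.6866×10^5 s.
Converting: 2.6866×10^5 s ÷ 3600 s/hour = 74.63 hours.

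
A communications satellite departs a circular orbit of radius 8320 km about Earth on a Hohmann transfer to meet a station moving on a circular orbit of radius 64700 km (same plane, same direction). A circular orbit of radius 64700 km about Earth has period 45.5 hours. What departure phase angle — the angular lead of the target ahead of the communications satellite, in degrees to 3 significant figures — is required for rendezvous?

φ = 104°

From Kepler's third law T² = 4π²r³/μ at r = 64700 km, T = 45.5 hours = 45.5 × 3600 s = 1.638×10^5 s: μ = 4π²r³/T² = 3.98515×10^5 km³/s².
Semi-major axis of the transfer orbit: a_t = (8320 + 64700)/2 = 36510 km.
Transfer time t = π√(a_t³/μ) = 34717 s.
The target's mean motion on its circular orbit is ω₂ = √(μ/r₂³) = 3.8359×10^-5 rad/s.
Angle swept by the target during transfer: ω₂·t = 1.3317 rad = 76.30°.
Arrival is 180° from departure on the ellipse, so φ = 180° − 76.30° = 104°.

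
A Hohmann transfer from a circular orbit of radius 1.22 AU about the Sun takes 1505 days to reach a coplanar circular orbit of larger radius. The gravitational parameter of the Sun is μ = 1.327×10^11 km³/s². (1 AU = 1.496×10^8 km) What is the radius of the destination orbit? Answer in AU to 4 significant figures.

r₂ = 6.939 AU

In km: r₁ = 1.22 × 1.496×10^8 = 1.82512×10^8 km.
Transfer time t = 1505 days = 1.30032×10^8 s, and t = π√(a_t³/μ).
So a_t = (μ t²/π²)^(1/3) = (1.327×10^11 × (1.30032×10^8)² / π²)^(1/3) = 6.1032×10^8 km.
Since a_t = (r₁ + r₂)/2, r₂ = 2a_t − r₁ = 2×6.1032×10^8 − 1.82512×10^8 = 1.038128×10^9 km.
In AU: r₂ = 1.038128×10^9 / 1.496×10^8 = 6.939 AU.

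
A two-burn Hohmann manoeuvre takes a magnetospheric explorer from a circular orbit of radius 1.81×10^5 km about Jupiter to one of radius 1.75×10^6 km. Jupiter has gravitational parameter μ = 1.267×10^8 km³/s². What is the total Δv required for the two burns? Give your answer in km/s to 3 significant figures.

Δv = 14.0 km/s

Semi-major axis of the transfer orbit: a_t = (1.810×10^5 + 1.750×10^6)/2 = 9.655×10^5 km.
Circular speed at r₁: v₁ = √(μ/r₁) = √(1.267×10^8/1.810×10^5) = 26.458 km/s.
Transfer-orbit speed at r₁ (vis-viva): v_p = √[μ(2/r₁ − 1/a_t)] = 35.620 km/s.
First burn Δv₁ = |v_p − v₁| = 9.162 km/s.
At r₂, v₂ = √(μ/r₂) = 8.509 km/s.
Transfer-orbit speed at r₂: v_a = √[μ(2/r₂ − 1/a_t)] = 3.684 km/s.
Second burn Δv₂ = |v₂ − v_a| = 4.825 km/s.
Δv = Δv₁ + Δv₂ = 9.162 + 4.825 = 13.99 km/s.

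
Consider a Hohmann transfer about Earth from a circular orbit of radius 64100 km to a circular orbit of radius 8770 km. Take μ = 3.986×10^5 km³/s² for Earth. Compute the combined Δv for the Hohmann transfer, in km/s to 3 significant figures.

The Hohmann ellipse has a_t = (r₁ + r₂)/2 = 36435 km.
At r₁ the circular-orbit speed is v₁ = √(μ/r₁) = 2.49367 km/s.
On the transfer ellipse at r₁, vis-viva equation gives v_a = √[μ(2/r₁ − 1/a_t)] = 1.22343 km/s.
First burn Δv₁ = |v_a − v₁| = 1.2702 km/s.
At r₂, v₂ = √(μ/r₂) = 6.7417 km/s.
Transfer-orbit speed at r₂: v_p = √[μ(2/r₂ − 1/a_t)] = 8.9421 km/s.
Second burn Δv₂ = |v₂ − v_p| = 2.2004 km/s.
Δv = Δv₁ + Δv₂ = 1.2702 + 2.2004 = 3.471 km/s.

Δv = 3.47 km/s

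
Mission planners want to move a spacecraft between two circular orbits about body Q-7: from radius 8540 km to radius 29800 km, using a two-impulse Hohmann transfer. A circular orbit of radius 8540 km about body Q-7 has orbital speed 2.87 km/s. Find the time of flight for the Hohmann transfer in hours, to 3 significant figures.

From the circular-orbit relation v² = μ/r at r = 8540 km: μ = v²r = (2.87)² × 8540 = 70343.1 km³/s².
The Hohmann ellipse has a_t = (r₁ + r₂)/2 = 19170 km.
Transfer time t = π√(a_t³/μ) = π√((19170)³ / 70343.1) = 31440 s.
Converting: 31440 s ÷ 3600 s/hour = 8.73 hours.

t = 8.73 hours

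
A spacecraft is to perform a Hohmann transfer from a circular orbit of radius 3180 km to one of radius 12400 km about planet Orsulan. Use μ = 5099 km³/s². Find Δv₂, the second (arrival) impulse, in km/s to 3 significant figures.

Transfer-ellipse semi-major axis a_t = (r₁ + r₂)/2 = (3180 + 12400)/2 = 7790 km.
Circular speed at r = 12400 km: v_c = √(μ/r) = 0.641256 km/s.
Vis-viva on the transfer ellipse at r = 12400 km gives v_t = √[μ(2/r − 1/a_t)] = 0.409710 km/s.
Δv₂ = |v_t − v_c| = |0.409710 − 0.641256| = 0.2315 km/s.

Δv₂ = 0.232 km/s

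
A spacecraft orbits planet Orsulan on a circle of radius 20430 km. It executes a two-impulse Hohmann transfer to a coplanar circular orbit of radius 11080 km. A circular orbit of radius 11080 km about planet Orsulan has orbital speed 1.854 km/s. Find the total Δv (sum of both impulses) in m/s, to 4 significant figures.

From the circular-orbit relation v² = μ/r at r = 11080 km: μ = v²r = (1.854)² × 11080 = 38085.5 km³/s².
Semi-major axis of the transfer orbit: a_t = (20430 + 11080)/2 = 15755 km.
Circular speed at r₁: v₁ = √(μ/r₁) = √(38085.5/20430) = 1.3654 km/s.
On the transfer ellipse at r₁, v² = μ(2/r − 1/a) gives v_a = √[μ(2/r₁ − 1/a_t)] = 1.1450 km/s.
First burn Δv₁ = |v_a − v₁| = 0.2204 km/s.
At r₂, v₂ = √(μ/r₂) = 1.8540 km/s.
Transfer-orbit speed at r₂: v_p = √[μ(2/r₂ − 1/a_t)] = 2.1112 km/s.
Second burn Δv₂ = |v₂ − v_p| = 0.2572 km/s.
Δv = Δv₁ + Δv₂ = 0.2204 + 0.2572 = 0.4776 km/s.

Δv = 477.6 m/s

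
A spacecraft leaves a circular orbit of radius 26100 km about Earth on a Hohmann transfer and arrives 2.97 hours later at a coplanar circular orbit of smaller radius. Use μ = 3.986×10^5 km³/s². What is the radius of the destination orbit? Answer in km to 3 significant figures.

r₂ = 7200 km

Transfer time t = 2.97 hours = 10692 s, and t = π√(a_t³/μ).
So a_t = (μ t²/π²)^(1/3) = (3.986×10^5 × (10692)² / π²)^(1/3) = 16651 km.
Since a_t = (r₁ + r₂)/2, r₂ = 2a_t − r₁ = 2×16651 − 26100 = 7202 km.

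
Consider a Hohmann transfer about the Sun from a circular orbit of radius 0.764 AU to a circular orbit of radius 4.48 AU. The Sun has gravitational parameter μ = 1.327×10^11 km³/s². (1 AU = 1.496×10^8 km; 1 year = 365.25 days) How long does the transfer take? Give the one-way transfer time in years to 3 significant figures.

In km: r₁ = 0.764 × 1.496×10^8 = 1.142944×10^8 km; r₂ = 4.48 × 1.496×10^8 = 6.70208×10^8 km.
Transfer-ellipse semi-major axis a_t = (r₁ + r₂)/2 = (1.142944×10^8 + 6.70208×10^8)/2 = 3.922512×10^8 km.
Half the transfer-orbit period gives t = π√(a_t³/μ) = 6.700×10^7 s.
Converting: 6.700×10^7 s ÷ 3.15576×10^7 s/year (365.25 × 86400) = 2.12 years.

t = 2.12 years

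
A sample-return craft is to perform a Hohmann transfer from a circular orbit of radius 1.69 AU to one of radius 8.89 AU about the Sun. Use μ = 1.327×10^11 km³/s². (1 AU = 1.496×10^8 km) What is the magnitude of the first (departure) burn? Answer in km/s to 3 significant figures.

In km: r₁ = 1.69 × 1.496×10^8 = 2.52824×10^8 km; r₂ = 8.89 × 1.496×10^8 = 1.329944×10^9 km.
Transfer-ellipse semi-major axis a_t = (r₁ + r₂)/2 = (2.52824×10^8 + 1.329944×10^9)/2 = 7.91384×10^8 km.
On the circular orbit at r = 2.52824×10^8 km, v_c = √(μ/r) = 22.9101 km/s.
Transfer-orbit speed at the same r (vis-viva, a = a_t): v_t = √[μ(2/r − 1/a_t)] = 29.6995 km/s.
Δv₁ = |v_t − v_c| = |29.6995 − 22.9101| = 6.789 km/s.

Δv₁ = 6.79 km/s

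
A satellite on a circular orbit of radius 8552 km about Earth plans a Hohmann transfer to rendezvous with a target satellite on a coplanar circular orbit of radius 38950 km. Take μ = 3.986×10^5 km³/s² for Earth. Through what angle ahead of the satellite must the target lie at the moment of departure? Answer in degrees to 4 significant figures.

Transfer-ellipse semi-major axis a_t = (r₁ + r₂)/2 = (8552 + 38950)/2 = 23751 km.
The half-period of the transfer ellipse is t = π√(a_t³/μ) = 18210 s.
Target angular speed ω₂ = √(μ/r₂³) = 8.213×10^-5 rad/s.
Angle swept by the target during transfer: ω₂·t = 1.496 rad = 85.71°.
Arrival is 180° from departure on the ellipse, so φ = 180° − 85.71° = 94.29°.

φ = 94.29°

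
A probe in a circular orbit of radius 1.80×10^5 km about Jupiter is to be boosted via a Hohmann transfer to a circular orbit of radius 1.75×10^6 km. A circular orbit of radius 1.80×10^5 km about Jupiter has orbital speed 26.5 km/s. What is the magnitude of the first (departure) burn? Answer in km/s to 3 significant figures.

From the circular-orbit relation v² = μ/r at r = 1.80×10^5 km: μ = v²r = (26.5)² × 1.80×10^5 = 1.26405×10^8 km³/s².
The Hohmann ellipse has a_t = (r₁ + r₂)/2 = 9.650×10^5 km.
On the circular orbit at r = 1.800×10^5 km, v_c = √(μ/r) = 26.500 km/s.
Transfer-orbit speed at the same r (vis-viva, a = a_t): v_t = √[μ(2/r − 1/a_t)] = 35.686 km/s.
Δv₁ = |v_t − v_c| = |35.686 − 26.500| = 9.186 km/s.

Δv₁ = 9.19 km/s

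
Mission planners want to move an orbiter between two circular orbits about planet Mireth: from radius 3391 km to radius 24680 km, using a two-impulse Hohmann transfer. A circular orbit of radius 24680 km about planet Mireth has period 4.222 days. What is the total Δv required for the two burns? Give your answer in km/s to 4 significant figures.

From Kepler's third law T² = 4π²r³/μ at r = 24680 km, T = 4.222 days = 4.222 × 86400 s = 3.647808×10^5 s: μ = 4π²r³/T² = 4459.96 km³/s².
Semi-major axis of the transfer orbit: a_t = (3391 + 24680)/2 = 14035.5 km.
At r₁ the circular-orbit speed is v₁ = √(μ/r₁) = 1.14684 km/s.
On the transfer ellipse at r₁, vis-viva gives v_p = √[μ(2/r₁ − 1/a_t)] = 1.52076 km/s.
First burn Δv₁ = |v_p − v₁| = 0.3739 km/s.
At r₂, v₂ = √(μ/r₂) = 0.425102 km/s.
Transfer-orbit speed at r₂: v_a = √[μ(2/r₂ − 1/a_t)] = 0.208950 km/s.
Second burn Δv₂ = |v₂ − v_a| = 0.2162 km/s.
Total Δv = Δv₁ + Δv₂ = 0.5901 km/s.

Δv = 0.5901 km/s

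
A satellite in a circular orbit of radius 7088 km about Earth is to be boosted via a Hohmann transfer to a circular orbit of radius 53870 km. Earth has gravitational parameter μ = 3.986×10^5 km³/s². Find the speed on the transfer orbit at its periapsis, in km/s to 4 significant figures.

Transfer-ellipse semi-major axis a_t = (r₁ + r₂)/2 = (7088 + 53870)/2 = 30479 km.
At periapsis, r = 7088 km.
From the vis-viva equation, v = √[μ(2/r − 1/a_t)] = 9.970 km/s.

v = 9.970 km/s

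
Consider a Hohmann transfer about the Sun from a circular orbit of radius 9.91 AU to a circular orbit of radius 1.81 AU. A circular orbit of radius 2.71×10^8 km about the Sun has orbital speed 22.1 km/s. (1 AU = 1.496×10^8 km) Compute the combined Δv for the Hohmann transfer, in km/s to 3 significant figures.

Δv = 10.8 km/s

From the circular-orbit relation v² = μ/r at r = 2.71×10^8 km: μ = v²r = (22.1)² × 2.71×10^8 = 1.32359×10^11 km³/s².
In km: r₁ = 9.91 × 1.496×10^8 = 1.482536×10^9 km; r₂ = 1.81 × 1.496×10^8 = 2.70776×10^8 km.
The Hohmann ellipse has a_t = (r₁ + r₂)/2 = 8.76656×10^8 km.
At r₁ the circular-orbit speed is v₁ = √(μ/r₁) = 9.4487 km/s.
Transfer-orbit speed at r₁ (v² = μ(2/r − 1/a)): v_a = √[μ(2/r₁ − 1/a_t)] = 5.2513 km/s.
First burn Δv₁ = |v_a − v₁| = 4.197 km/s.
Circular speed at r₂: v₂ = √(μ/r₂) = 22.109 km/s.
Transfer-orbit speed at r₂: v_p = √[μ(2/r₂ − 1/a_t)] = 28.751 km/s.
Second burn Δv₂ = |v₂ − v_p| = 6.642 km/s.
Δv = Δv₁ + Δv₂ = 4.197 + 6.642 = 10.84 km/s.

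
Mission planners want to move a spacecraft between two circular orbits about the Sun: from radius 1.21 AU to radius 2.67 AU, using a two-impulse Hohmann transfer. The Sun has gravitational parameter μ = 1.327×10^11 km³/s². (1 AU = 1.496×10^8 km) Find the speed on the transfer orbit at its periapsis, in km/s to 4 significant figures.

v = 31.76 km/s

In km: r₁ = 1.21 × 1.496×10^8 = 1.81016×10^8 km; r₂ = 2.67 × 1.496×10^8 = 3.99432×10^8 km.
Transfer-ellipse semi-major axis a_t = (r₁ + r₂)/2 = (1.81016×10^8 + 3.99432×10^8)/2 = 2.90224×10^8 km.
At periapsis, r = 1.81016×10^8 km.
From the vis-viva equation, v = √[μ(2/r − 1/a_t)] = 31.76 km/s.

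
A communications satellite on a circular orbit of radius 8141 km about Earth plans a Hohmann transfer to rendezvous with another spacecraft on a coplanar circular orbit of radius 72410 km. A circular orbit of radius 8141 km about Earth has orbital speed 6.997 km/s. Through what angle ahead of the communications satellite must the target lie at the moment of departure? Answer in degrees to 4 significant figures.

φ = 105.3°

From the circular-orbit relation v² = μ/r at r = 8141 km: μ = v²r = (6.997)² × 8141 = 3.98567×10^5 km³/s².
Transfer-ellipse semi-major axis a_t = (r₁ + r₂)/2 = (8141 + 72410)/2 = 40275.5 km.
The half-period of the transfer ellipse is t = π√(a_t³/μ) = 40222 s.
Target angular speed ω₂ = √(μ/r₂³) = 3.2401×10^-5 rad/s.
Angle swept by the target during transfer: ω₂·t = 1.3032 rad = 74.67°.
The communications satellite traverses 180° on the transfer ellipse, so the target must lead by 180° − 74.67° = 105.3°.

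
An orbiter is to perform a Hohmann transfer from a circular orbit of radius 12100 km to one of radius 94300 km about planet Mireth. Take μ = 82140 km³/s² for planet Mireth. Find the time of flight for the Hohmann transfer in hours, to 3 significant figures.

t = 37.4 hours

Semi-major axis of the transfer orbit: a_t = (12100 + 94300)/2 = 53200 km.
By Kepler's third law the transfer-orbit period is T = 2π√(a_t³/μ), so t = T/2 = 1.345×10^5 s.
Converting: 1.345×10^5 s ÷ 3600 s/hour = 37.4 hours.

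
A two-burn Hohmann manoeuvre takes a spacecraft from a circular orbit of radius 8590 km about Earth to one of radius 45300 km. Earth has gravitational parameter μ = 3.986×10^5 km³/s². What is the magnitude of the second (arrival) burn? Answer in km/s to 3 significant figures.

Δv₂ = 1.29 km/s

The Hohmann ellipse has a_t = (r₁ + r₂)/2 = 26945 km.
On the circular orbit at r = 45300 km, v_c = √(μ/r) = 2.966 km/s.
Transfer-orbit speed at the same r (vis-viva, a = a_t): v_t = √[μ(2/r − 1/a_t)] = 1.675 km/s.
Δv₂ = |v_t − v_c| = |1.675 − 2.966| = 1.291 km/s.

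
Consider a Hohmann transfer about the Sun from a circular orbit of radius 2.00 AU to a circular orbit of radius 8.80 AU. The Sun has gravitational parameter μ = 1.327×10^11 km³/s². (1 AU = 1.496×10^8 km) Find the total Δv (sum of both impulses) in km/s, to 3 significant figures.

Δv = 9.75 km/s

In km: r₁ = 2.00 × 1.496×10^8 = 2.992×10^8 km; r₂ = 8.80 × 1.496×10^8 = 1.31648×10^9 km.
The Hohmann ellipse has a_t = (r₁ + r₂)/2 = 8.0784×10^8 km.
Circular speed at r₁: v₁ = √(μ/r₁) = √(1.327×10^11/2.992×10^8) = 21.0598 km/s.
Transfer-orbit speed at r₁ (vis-viva equation): v_p = √[μ(2/r₁ − 1/a_t)] = 26.8843 km/s.
First burn Δv₁ = |v_p − v₁| = 5.8245 km/s.
At r₂, v₂ = √(μ/r₂) = 10.0399 km/s.
Transfer-orbit speed at r₂: v_a = √[μ(2/r₂ − 1/a_t)] = 6.11007 km/s.
Second burn Δv₂ = |v₂ − v_a| = 3.9298 km/s.
Δv = Δv₁ + Δv₂ = 5.8245 + 3.9298 = 9.754 km/s.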